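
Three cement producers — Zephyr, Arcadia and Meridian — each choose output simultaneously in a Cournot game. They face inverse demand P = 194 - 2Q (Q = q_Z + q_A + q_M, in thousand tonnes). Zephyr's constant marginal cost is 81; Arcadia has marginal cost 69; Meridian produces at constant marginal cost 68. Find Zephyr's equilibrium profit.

Zephyr's profit: π_Z = (194 - 2Q)q_Z - (81q_Z). Setting ∂π_Z/∂q_Z = 0: 113 - 4q_Z - 2(q_A + q_M) = 0.
Arcadia's profit: π_A = (194 - 2Q)q_A - (69q_A). Setting ∂π_A/∂q_A = 0: 125 - 4q_A - 2(q_Z + q_M) = 0.
Meridian's first-order condition: 126 - 4q_M - 2(q_Z + q_A) = 0.
Adding the 3 conditions: 364 − 4Q − 4Q = 0, i.e. Q = 91/2.
Back-substituting: q_Z = (113 − 91)/2 = 11, q_A = (125 − 91)/2 = 17, q_M = (126 − 91)/2 = 35/2.
Price P = 194 - 2·(91/2) = 103.
Zephyr's profit: (103 - 81)·11 = 242.

242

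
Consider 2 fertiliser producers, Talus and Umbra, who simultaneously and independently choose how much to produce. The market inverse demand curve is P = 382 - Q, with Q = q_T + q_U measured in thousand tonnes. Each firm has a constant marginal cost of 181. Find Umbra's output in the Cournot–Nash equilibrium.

67

Each firm earns π_i = (382 - Q)q_i - 181q_i.
Setting ∂π_i/∂q_i = 0 with rivals' quantities fixed: 201 - 2q_i - q_j = 0.
With identical firms every q_j equals q_i, so q_j = q_i and 201 = 3q_i, giving q_i = 67.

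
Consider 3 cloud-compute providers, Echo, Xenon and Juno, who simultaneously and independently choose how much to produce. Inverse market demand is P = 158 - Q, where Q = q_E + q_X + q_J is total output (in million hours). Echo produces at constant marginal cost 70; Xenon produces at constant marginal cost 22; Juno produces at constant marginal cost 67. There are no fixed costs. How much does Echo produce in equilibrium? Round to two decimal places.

Echo's profit: π_E = (158 - Q)q_E - (70q_E). Setting ∂π_E/∂q_E = 0: 88 - 2q_E - (q_X + q_J) = 0.
Xenon's first-order condition: 136 - 2q_X - (q_E + q_J) = 0.
Juno's profit: π_J = (158 - Q)q_J - (67q_J). Setting ∂π_J/∂q_J = 0: 91 - 2q_J - (q_E + q_X) = 0.
Adding the 3 first-order conditions: 315 − 4Q = 0, so Q = 315/4.
Back-substituting: q_E = (88 − 315/4) = 37/4, q_X = (136 − 315/4) = 229/4, q_J = (91 − 315/4) = 49/4.

9.25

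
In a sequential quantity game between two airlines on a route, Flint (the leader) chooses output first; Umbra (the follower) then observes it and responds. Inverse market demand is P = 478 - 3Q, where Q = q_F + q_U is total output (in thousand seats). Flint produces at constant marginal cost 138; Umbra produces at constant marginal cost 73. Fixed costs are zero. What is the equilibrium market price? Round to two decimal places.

Solve by backward induction. Given q_F, the follower Umbra maximises π_U = (478 - 3q_F - 3q_U)q_U - 73q_U.
∂π_U/∂q_U = 405 - 3q_F - 6q_U = 0 gives the reaction function q_U = (405 - 3q_F)/6.
The leader anticipates this reaction. Substituting into P = 478 - 3Q gives P = 551/2 - (3/2)q_F, so π_F = (551/2 - (3/2)q_F)q_F - 138q_F.
Maximising: ∂π_F/∂q_F = 275/2 - 3q_F = 0, giving q_F = 275/6.
Then q_U = (405 - 3·(275/6))/6 = 535/12.
Total output Q = 1085/12, so price P = 478 - 3·(1085/12) = 827/4.

206.75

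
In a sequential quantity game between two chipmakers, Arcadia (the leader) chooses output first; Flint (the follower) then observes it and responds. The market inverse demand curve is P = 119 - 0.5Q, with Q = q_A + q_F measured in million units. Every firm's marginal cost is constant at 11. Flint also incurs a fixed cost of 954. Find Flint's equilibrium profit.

504

Solve by backward induction. Given q_A, the follower Flint maximises π_F = (119 - (1/2)q_A - (1/2)q_F)q_F - 11q_F.
Follower FOC: 108 - (1/2)q_A - q_F = 0, so q_F(q_A) = (108 - (1/2)q_A).
Arcadia substitutes q_F(q_A) into its own profit: π_A = q_A(119 - (1/2)q_A - (108 - (1/2)q_A)/2) - 11q_A = (65 - (1/4)q_A)q_A - 11q_A.
Leader FOC: 54 - (1/2)q_A = 0, so q_A = 108.
Then q_F = (108 - (1/2)·108) = 54.
Price P = 119 - (1/2)·162 = 38.
Flint's profit: (38 - 11)·54 - 954 = 504.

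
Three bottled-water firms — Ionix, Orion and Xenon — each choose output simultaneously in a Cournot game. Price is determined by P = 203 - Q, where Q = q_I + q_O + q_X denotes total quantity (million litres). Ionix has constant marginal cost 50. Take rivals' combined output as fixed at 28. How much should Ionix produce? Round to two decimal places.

With rivals' combined output fixed at 28, Ionix's profit is π_I = (203 - 28 - q_I)q_I - (50q_I) = (175 - q_I)q_I - (50q_I).
∂π_I/∂q_I = 125 - 2q_I = 0, so q_I = 125/2.

62.50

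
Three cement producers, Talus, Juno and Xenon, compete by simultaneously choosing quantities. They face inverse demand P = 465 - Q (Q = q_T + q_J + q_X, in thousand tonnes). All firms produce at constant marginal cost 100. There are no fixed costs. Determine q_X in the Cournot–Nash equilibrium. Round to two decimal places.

A representative firm's profit is π_i = q_i(465 - Q) - 100q_i.
Setting ∂π_i/∂q_i = 0 with rivals' quantities fixed: 365 - 2q_i - Σ_{j≠i} q_j = 0.
By symmetry each firm produces the same amount; substituting Σ_{j≠i} q_j = 2q_i yields q_i = 365/4.

91.25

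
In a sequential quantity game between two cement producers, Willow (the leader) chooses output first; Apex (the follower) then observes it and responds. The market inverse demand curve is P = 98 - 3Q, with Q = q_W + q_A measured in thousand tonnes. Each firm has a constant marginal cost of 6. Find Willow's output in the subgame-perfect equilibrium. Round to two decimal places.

15.33

Solve by backward induction. Given q_W, the follower Apex maximises π_A = (98 - 3q_W - 3q_A)q_A - 6q_A.
∂π_A/∂q_A = 92 - 3q_W - 6q_A = 0 gives the reaction function q_A = (92 - 3q_W)/6.
Willow substitutes q_A(q_W) into its own profit: π_W = q_W(98 - 3q_W - (92 - 3q_W)/2) - 6q_W = (52 - (3/2)q_W)q_W - 6q_W.
The leader's first-order condition 46 - 3q_W = 0 yields q_W = 46/3.
Then q_A = (92 - 3·(46/3))/6 = 23/3.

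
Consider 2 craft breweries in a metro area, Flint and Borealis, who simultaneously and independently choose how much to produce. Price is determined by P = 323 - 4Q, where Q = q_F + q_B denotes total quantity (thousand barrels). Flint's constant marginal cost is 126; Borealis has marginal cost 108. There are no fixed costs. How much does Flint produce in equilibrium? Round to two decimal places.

14.92

Flint's profit: π_F = (323 - 4Q)q_F - (126q_F). Setting ∂π_F/∂q_F = 0: 197 - 8q_F - 4(q_B) = 0.
Borealis's first-order condition: 215 - 8q_B - 4(q_F) = 0.
So q_F = (197 - 4q_B)/8 and q_B = (215 - 4q_F)/8.
Solving the pair: q_F = 179/12, q_B = 233/12.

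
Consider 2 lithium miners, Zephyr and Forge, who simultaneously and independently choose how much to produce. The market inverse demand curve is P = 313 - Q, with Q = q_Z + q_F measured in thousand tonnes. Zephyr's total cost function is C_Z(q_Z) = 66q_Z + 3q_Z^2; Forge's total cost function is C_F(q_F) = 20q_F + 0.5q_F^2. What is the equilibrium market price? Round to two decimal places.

202.35

Zephyr's profit: π_Z = (313 - Q)q_Z - (66q_Z + 3q_Z²). Setting ∂π_Z/∂q_Z = 0: 247 - 8q_Z - (q_F) = 0.
Forge's first-order condition: 293 - 3q_F - (q_Z) = 0.
Best responses: q_Z = (247 - q_F)/8, q_F = (293 - q_Z)/3.
Solving the pair: q_Z = 448/23, q_F = 91.1739.
Total output Q = 110.6522, so price P = 313 - 110.6522 = 202.3478.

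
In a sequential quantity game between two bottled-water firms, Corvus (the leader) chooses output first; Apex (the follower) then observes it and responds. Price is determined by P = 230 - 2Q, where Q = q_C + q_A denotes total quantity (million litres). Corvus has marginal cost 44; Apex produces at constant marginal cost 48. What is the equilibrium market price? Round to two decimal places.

91.50

Solve by backward induction. Given q_C, the follower Apex maximises π_A = (230 - 2q_C - 2q_A)q_A - 48q_A.
Follower FOC: 182 - 2q_C - 4q_A = 0, so q_A(q_C) = (182 - 2q_C)/4.
The leader anticipates this reaction. Substituting into P = 230 - 2Q gives P = 139 - q_C, so π_C = (139 - q_C)q_C - 44q_C.
Leader FOC: 95 - 2q_C = 0, so q_C = 95/2.
Then q_A = (182 - 2·(95/2))/4 = 87/4.
Total output Q = 277/4, so price P = 230 - 2·(277/4) = 183/2.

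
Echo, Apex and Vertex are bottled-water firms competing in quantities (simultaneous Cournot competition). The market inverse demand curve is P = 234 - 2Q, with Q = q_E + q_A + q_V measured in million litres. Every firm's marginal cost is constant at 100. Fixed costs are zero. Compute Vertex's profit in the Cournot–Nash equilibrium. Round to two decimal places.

Each firm earns π_i = (234 - 2Q)q_i - 100q_i.
Setting ∂π_i/∂q_i = 0 with rivals' quantities fixed: 134 - 4q_i - 2·Σ_{j≠i} q_j = 0.
By symmetry each firm produces the same amount; substituting Σ_{j≠i} q_j = 2q_i yields q_i = 134/8 = 67/4.
Price P = 234 - 2·(201/4) = 267/2.
Vertex's profit: (267/2 - 100)·(67/4) = 561.1250.

561.13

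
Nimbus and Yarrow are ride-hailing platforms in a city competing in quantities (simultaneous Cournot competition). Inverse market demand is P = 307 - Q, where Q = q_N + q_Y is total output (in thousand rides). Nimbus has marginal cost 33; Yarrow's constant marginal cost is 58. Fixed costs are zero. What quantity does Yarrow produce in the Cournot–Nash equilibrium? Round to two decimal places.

74.67

Nimbus's profit: π_N = (307 - Q)q_N - (33q_N). Setting ∂π_N/∂q_N = 0: 274 - 2q_N - (q_Y) = 0.
Yarrow's profit: π_Y = (307 - Q)q_Y - (58q_Y). Setting ∂π_Y/∂q_Y = 0: 249 - 2q_Y - (q_N) = 0.
Best responses: q_N = (274 - q_Y)/2, q_Y = (249 - q_N)/2.
Solving the pair: q_N = 299/3, q_Y = 224/3.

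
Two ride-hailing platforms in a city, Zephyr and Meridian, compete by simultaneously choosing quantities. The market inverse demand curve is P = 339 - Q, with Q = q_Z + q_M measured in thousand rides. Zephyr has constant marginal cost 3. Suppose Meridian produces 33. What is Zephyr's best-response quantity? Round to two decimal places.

151.50

With the rival's output fixed at 33, Zephyr's profit is π_Z = (339 - 33 - q_Z)q_Z - (3q_Z) = (306 - q_Z)q_Z - (3q_Z).
∂π_Z/∂q_Z = 303 - 2q_Z = 0, so q_Z = 303/2.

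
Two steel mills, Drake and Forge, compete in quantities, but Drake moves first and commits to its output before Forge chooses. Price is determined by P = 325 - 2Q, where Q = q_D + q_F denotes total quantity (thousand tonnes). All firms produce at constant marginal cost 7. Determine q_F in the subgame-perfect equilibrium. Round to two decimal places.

Solve by backward induction. Given q_D, the follower Forge maximises π_F = (325 - 2q_D - 2q_F)q_F - 7q_F.
Follower FOC: 318 - 2q_D - 4q_F = 0, so q_F(q_D) = (318 - 2q_D)/4.
The leader anticipates this reaction. Substituting into P = 325 - 2Q gives P = 166 - q_D, so π_D = (166 - q_D)q_D - 7q_D.
Leader FOC: 159 - 2q_D = 0, so q_D = 159/2.
Then q_F = (318 - 2·(159/2))/4 = 159/4.

39.75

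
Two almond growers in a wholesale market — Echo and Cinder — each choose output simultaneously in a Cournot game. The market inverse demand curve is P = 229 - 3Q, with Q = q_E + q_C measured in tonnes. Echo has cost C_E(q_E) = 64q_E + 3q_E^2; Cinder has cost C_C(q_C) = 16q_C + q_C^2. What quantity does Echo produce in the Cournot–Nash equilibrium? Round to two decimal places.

7.83

Echo's profit: π_E = (229 - 3Q)q_E - (64q_E + 3q_E²). Setting ∂π_E/∂q_E = 0: 165 - 12q_E - 3(q_C) = 0.
Cinder's profit: π_C = (229 - 3Q)q_C - (16q_C + q_C²). Setting ∂π_C/∂q_C = 0: 213 - 8q_C - 3(q_E) = 0.
So q_E = (165 - 3q_C)/12 and q_C = (213 - 3q_E)/8.
Solving the pair: q_E = 227/29, q_C = 687/29.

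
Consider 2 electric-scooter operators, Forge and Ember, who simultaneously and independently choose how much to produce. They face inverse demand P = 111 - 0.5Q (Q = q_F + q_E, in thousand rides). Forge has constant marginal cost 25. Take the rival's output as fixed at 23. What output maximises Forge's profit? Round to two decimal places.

74.50

With the rival's output fixed at 23, Forge's profit is π_F = (111 - (1/2)·23 - (1/2)q_F)q_F - (25q_F) = (199/2 - (1/2)q_F)q_F - (25q_F).
∂π_F/∂q_F = 149/2 - q_F = 0, so q_F = 149/2.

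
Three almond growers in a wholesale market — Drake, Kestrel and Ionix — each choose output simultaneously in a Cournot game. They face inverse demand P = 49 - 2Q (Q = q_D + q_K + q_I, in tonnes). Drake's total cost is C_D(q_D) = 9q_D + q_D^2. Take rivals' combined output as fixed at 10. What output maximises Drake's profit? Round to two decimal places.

With rivals' combined output fixed at 10, Drake's profit is π_D = (49 - 2·10 - 2q_D)q_D - (9q_D + q_D²) = (29 - 2q_D)q_D - (9q_D + q_D²).
∂π_D/∂q_D = 20 - 6q_D = 0, so q_D = 10/3.

3.33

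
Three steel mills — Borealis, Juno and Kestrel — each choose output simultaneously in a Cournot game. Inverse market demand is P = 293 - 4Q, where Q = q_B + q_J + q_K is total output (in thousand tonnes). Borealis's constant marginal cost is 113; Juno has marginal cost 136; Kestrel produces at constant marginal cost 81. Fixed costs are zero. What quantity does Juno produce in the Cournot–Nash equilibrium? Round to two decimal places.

Borealis's profit: π_B = (293 - 4Q)q_B - (113q_B). Setting ∂π_B/∂q_B = 0: 180 - 8q_B - 4(q_J + q_K) = 0.
Juno's first-order condition: 157 - 8q_J - 4(q_B + q_K) = 0.
Kestrel's profit: π_K = (293 - 4Q)q_K - (81q_K). Setting ∂π_K/∂q_K = 0: 212 - 8q_K - 4(q_B + q_J) = 0.
Summing all 3 equations gives 549 − 16Q = 0, hence Q = 549/16.
Back-substituting: q_B = (180 − 549/4)/4 = 171/16, q_J = (157 − 549/4)/4 = 79/16, q_K = (212 − 549/4)/4 = 299/16.

4.94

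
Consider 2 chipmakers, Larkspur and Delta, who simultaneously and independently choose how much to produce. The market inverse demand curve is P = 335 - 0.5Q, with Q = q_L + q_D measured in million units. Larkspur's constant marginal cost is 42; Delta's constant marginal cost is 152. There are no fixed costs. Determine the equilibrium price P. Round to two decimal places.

Larkspur's profit: π_L = (335 - 0.5Q)q_L - (42q_L). Setting ∂π_L/∂q_L = 0: 293 - q_L - (1/2)(q_D) = 0.
Delta's first-order condition: 183 - q_D - (1/2)(q_L) = 0.
So q_L = (293 - (1/2)q_D) and q_D = (183 - (1/2)q_L).
Substituting one into the other gives q_L = 806/3 and q_D = 146/3.
Total output Q = 952/3, so price P = 335 - (1/2)·(952/3) = 529/3.

176.33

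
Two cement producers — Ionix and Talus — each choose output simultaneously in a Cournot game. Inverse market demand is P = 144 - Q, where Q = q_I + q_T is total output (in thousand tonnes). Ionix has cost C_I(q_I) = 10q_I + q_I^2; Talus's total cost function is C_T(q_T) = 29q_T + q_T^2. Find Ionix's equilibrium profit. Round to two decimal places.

1575.48

Ionix's profit: π_I = (144 - Q)q_I - (10q_I + q_I²). Setting ∂π_I/∂q_I = 0: 134 - 4q_I - (q_T) = 0.
Talus's profit: π_T = (144 - Q)q_T - (29q_T + q_T²). Setting ∂π_T/∂q_T = 0: 115 - 4q_T - (q_I) = 0.
So q_I = (134 - q_T)/4 and q_T = (115 - q_I)/4.
Substituting one into the other gives q_I = 421/15 and q_T = 326/15.
Price P = 144 - 249/5 = 471/5.
Ionix's profit: (471/5)·(421/15) - 10·(421/15) - (421/15)² = 1575.4756.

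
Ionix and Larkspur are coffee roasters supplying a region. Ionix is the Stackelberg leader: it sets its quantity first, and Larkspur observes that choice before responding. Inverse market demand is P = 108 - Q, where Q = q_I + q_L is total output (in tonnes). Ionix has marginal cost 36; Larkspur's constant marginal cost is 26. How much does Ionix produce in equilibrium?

31

Solve by backward induction. Given q_I, the follower Larkspur maximises π_L = (108 - q_I - q_L)q_L - 26q_L.
Setting the follower's marginal profit to zero, 82 - q_I - 2q_L = 0, i.e. q_L = (82 - q_I)/2.
Ionix substitutes q_L(q_I) into its own profit: π_I = q_I(108 - q_I - (82 - q_I)/2) - 36q_I = (67 - (1/2)q_I)q_I - 36q_I.
The leader's first-order condition 31 - q_I = 0 yields q_I = 31.
Then q_L = (82 - 31)/2 = 51/2.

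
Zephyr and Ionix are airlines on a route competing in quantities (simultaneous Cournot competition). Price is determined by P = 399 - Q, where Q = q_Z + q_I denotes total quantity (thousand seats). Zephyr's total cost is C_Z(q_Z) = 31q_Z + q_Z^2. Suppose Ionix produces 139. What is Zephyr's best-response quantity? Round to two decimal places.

With the rival's output fixed at 139, Zephyr's profit is π_Z = (399 - 139 - q_Z)q_Z - (31q_Z + q_Z²) = (260 - q_Z)q_Z - (31q_Z + q_Z²).
∂π_Z/∂q_Z = 229 - 4q_Z = 0, so q_Z = 229/4.

57.25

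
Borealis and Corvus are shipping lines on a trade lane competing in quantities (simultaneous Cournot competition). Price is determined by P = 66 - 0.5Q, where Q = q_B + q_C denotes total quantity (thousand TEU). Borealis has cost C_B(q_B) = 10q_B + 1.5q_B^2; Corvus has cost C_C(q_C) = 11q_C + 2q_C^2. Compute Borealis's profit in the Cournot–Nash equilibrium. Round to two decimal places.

Borealis's profit: π_B = (66 - 0.5Q)q_B - (10q_B + (3/2)q_B²). Setting ∂π_B/∂q_B = 0: 56 - 4q_B - (1/2)(q_C) = 0.
Corvus's first-order condition: 55 - 5q_C - (1/2)(q_B) = 0.
Rearranging gives the reaction functions q_B = (56 - (1/2)q_C)/4 and q_C = (55 - (1/2)q_B)/5.
Substituting one into the other gives q_B = 1010/79 and q_C = 768/79.
Price P = 66 - (1/2)·(1778/79) = 54.7468.
Borealis's profit: 54.7468·(1010/79) - 10·(1010/79) - (3/2)(1010/79)² = 326.9027.

326.90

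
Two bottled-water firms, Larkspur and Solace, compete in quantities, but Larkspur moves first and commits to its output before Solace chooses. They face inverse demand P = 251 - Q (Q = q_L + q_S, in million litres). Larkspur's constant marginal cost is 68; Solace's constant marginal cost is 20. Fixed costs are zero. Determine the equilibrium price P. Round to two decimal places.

101.75

The follower Solace best-responds to any q_L: π_S = (251 - Q)q_S - 20q_S.
Setting the follower's marginal profit to zero, 231 - q_L - 2q_S = 0, i.e. q_S = (231 - q_L)/2.
The leader anticipates this reaction. Substituting into P = 251 - Q gives P = 271/2 - (1/2)q_L, so π_L = (271/2 - (1/2)q_L)q_L - 68q_L.
The leader's first-order condition 135/2 - q_L = 0 yields q_L = 135/2.
Then q_S = (231 - 135/2)/2 = 327/4.
Total output Q = 597/4, so price P = 251 - 597/4 = 407/4.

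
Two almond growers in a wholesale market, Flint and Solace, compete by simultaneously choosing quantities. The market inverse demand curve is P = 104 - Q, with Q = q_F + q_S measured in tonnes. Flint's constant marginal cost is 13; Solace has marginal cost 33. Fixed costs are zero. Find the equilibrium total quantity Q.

54

Flint's profit: π_F = (104 - Q)q_F - (13q_F). Setting ∂π_F/∂q_F = 0: 91 - 2q_F - (q_S) = 0.
Solace's first-order condition: 71 - 2q_S - (q_F) = 0.
Rearranging gives the reaction functions q_F = (91 - q_S)/2 and q_S = (71 - q_F)/2.
Solving the pair: q_F = 37, q_S = 17.
Total output Q = 37 + 17 = 54.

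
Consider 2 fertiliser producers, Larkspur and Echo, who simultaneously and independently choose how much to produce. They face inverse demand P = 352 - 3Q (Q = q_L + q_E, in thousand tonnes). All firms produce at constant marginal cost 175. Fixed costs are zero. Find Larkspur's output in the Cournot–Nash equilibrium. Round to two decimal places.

19.67

Each firm earns π_i = (352 - 3Q)q_i - 175q_i.
First-order condition (treating rivals' output as given): 177 - 6q_i - 3q_j = 0.
By symmetry each firm produces the same amount; substituting q_j = q_i yields q_i = 177/9 = 59/3.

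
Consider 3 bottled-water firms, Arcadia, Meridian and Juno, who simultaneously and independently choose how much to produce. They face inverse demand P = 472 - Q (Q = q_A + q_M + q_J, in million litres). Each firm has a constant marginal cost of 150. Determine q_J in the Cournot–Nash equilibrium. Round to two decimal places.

A representative firm's profit is π_i = q_i(472 - Q) - 150q_i.
First-order condition (treating rivals' output as given): 322 - 2q_i - Σ_{j≠i} q_j = 0.
By symmetry each firm produces the same amount; substituting Σ_{j≠i} q_j = 2q_i yields q_i = 322/4 = 161/2.

80.50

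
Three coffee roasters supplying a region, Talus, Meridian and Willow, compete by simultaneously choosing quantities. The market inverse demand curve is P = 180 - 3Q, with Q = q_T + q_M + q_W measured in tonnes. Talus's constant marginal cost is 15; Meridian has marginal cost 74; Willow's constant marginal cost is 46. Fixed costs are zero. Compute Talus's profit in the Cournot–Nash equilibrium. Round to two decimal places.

1354.69

Talus's profit: π_T = (180 - 3Q)q_T - (15q_T). Setting ∂π_T/∂q_T = 0: 165 - 6q_T - 3(q_M + q_W) = 0.
Meridian's first-order condition: 106 - 6q_M - 3(q_T + q_W) = 0.
Willow's first-order condition: 134 - 6q_W - 3(q_T + q_M) = 0.
Adding the 3 first-order conditions: 405 − 12Q = 0, so Q = 135/4.
Back-substituting: q_T = (165 − 405/4)/3 = 85/4, q_M = (106 − 405/4)/3 = 19/12, q_W = (134 − 405/4)/3 = 131/12.
Price P = 180 - 3·(135/4) = 315/4.
Talus's profit: (315/4 - 15)·(85/4) = 1354.6875.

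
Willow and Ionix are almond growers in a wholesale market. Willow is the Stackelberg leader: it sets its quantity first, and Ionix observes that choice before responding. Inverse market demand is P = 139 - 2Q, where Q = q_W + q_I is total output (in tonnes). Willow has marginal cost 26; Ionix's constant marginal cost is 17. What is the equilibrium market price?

52

Solve by backward induction. Given q_W, the follower Ionix maximises π_I = (139 - 2q_W - 2q_I)q_I - 17q_I.
∂π_I/∂q_I = 122 - 2q_W - 4q_I = 0 gives the reaction function q_I = (122 - 2q_W)/4.
Willow substitutes q_I(q_W) into its own profit: π_W = q_W(139 - 2q_W - (122 - 2q_W)/2) - 26q_W = (78 - q_W)q_W - 26q_W.
Maximising: ∂π_W/∂q_W = 52 - 2q_W = 0, giving q_W = 26.
Then q_I = (122 - 2·26)/4 = 35/2.
Total output Q = 87/2, so price P = 139 - 2·(87/2) = 52.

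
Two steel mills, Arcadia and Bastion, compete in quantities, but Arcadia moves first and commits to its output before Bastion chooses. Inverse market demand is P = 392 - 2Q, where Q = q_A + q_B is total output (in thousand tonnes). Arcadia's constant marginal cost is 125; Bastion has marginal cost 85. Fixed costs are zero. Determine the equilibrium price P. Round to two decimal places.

The follower Bastion best-responds to any q_A: π_B = (392 - 2Q)q_B - 85q_B.
Setting the follower's marginal profit to zero, 307 - 2q_A - 4q_B = 0, i.e. q_B = (307 - 2q_A)/4.
Arcadia substitutes q_B(q_A) into its own profit: π_A = q_A(392 - 2q_A - (307 - 2q_A)/2) - 125q_A = (477/2 - q_A)q_A - 125q_A.
Maximising: ∂π_A/∂q_A = 227/2 - 2q_A = 0, giving q_A = 227/4.
Then q_B = (307 - 2·(227/4))/4 = 387/8.
Total output Q = 841/8, so price P = 392 - 2·(841/8) = 727/4.

181.75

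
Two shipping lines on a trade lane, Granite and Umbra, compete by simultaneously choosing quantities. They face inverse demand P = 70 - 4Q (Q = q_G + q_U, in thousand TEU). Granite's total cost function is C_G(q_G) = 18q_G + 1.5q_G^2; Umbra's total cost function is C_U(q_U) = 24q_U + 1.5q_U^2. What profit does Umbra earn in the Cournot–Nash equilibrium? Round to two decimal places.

44.30

Granite's profit: π_G = (70 - 4Q)q_G - (18q_G + (3/2)q_G²). Setting ∂π_G/∂q_G = 0: 52 - 11q_G - 4(q_U) = 0.
Umbra's first-order condition: 46 - 11q_U - 4(q_G) = 0.
So q_G = (52 - 4q_U)/11 and q_U = (46 - 4q_G)/11.
Solving the pair: q_G = 388/105, q_U = 298/105.
Price P = 70 - 4·(98/15) = 658/15.
Umbra's profit: (658/15)·(298/105) - 24·(298/105) - (3/2)(298/105)² = 44.3013.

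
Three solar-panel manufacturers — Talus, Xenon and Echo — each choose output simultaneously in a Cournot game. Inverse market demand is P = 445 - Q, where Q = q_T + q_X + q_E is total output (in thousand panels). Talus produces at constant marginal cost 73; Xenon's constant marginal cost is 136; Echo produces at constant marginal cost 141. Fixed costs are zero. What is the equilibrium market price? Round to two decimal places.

198.75

Talus's profit: π_T = (445 - Q)q_T - (73q_T). Setting ∂π_T/∂q_T = 0: 372 - 2q_T - (q_X + q_E) = 0.
Xenon's profit: π_X = (445 - Q)q_X - (136q_X). Setting ∂π_X/∂q_X = 0: 309 - 2q_X - (q_T + q_E) = 0.
Echo's first-order condition: 304 - 2q_E - (q_T + q_X) = 0.
Adding the 3 conditions: 985 − 2Q − 2Q = 0, i.e. Q = 985/4.
Back-substituting: q_T = (372 − 985/4) = 503/4, q_X = (309 − 985/4) = 251/4, q_E = (304 − 985/4) = 231/4.
Total output Q = 985/4, so price P = 445 - 985/4 = 795/4.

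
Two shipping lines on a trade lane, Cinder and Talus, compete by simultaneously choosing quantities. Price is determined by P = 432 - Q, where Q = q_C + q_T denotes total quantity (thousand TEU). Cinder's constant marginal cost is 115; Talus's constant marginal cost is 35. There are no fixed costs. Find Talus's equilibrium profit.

Cinder's profit: π_C = (432 - Q)q_C - (115q_C). Setting ∂π_C/∂q_C = 0: 317 - 2q_C - (q_T) = 0.
Talus's first-order condition: 397 - 2q_T - (q_C) = 0.
Rearranging gives the reaction functions q_C = (317 - q_T)/2 and q_T = (397 - q_C)/2.
Solving the pair: q_C = 79, q_T = 159.
Price P = 432 - 238 = 194.
Talus's profit: (194 - 35)·159 = 25281.

25281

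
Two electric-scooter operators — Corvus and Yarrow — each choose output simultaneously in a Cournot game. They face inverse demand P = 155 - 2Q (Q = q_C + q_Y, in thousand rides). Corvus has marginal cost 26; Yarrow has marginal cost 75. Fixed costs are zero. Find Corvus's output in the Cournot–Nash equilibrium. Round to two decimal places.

29.67

Corvus's profit: π_C = (155 - 2Q)q_C - (26q_C). Setting ∂π_C/∂q_C = 0: 129 - 4q_C - 2(q_Y) = 0.
Yarrow's profit: π_Y = (155 - 2Q)q_Y - (75q_Y). Setting ∂π_Y/∂q_Y = 0: 80 - 4q_Y - 2(q_C) = 0.
Best responses: q_C = (129 - 2q_Y)/4, q_Y = (80 - 2q_C)/4.
Solving the pair: q_C = 89/3, q_Y = 31/6.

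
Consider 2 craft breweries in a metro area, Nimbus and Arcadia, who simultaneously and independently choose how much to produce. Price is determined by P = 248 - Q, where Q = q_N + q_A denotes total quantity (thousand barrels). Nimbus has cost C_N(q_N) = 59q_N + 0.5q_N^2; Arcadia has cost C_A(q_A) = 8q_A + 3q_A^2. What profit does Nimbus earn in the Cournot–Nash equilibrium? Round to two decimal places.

Nimbus's profit: π_N = (248 - Q)q_N - (59q_N + (1/2)q_N²). Setting ∂π_N/∂q_N = 0: 189 - 3q_N - (q_A) = 0.
Arcadia's first-order condition: 240 - 8q_A - (q_N) = 0.
So q_N = (189 - q_A)/3 and q_A = (240 - q_N)/8.
Solving the pair: q_N = 1272/23, q_A = 531/23.
Price P = 248 - 1803/23 = 169.6087.
Nimbus's profit: 169.6087·(1272/23) - 59·(1272/23) - (1/2)(1272/23)² = 4587.8563.

4587.86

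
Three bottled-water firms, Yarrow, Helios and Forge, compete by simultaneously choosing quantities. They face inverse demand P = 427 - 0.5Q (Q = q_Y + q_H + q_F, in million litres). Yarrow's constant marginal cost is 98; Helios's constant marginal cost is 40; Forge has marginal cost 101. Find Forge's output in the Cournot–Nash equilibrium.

Yarrow's profit: π_Y = (427 - 0.5Q)q_Y - (98q_Y). Setting ∂π_Y/∂q_Y = 0: 329 - q_Y - (1/2)(q_H + q_F) = 0.
Helios's profit: π_H = (427 - 0.5Q)q_H - (40q_H). Setting ∂π_H/∂q_H = 0: 387 - q_H - (1/2)(q_Y + q_F) = 0.
Forge's profit: π_F = (427 - 0.5Q)q_F - (101q_F). Setting ∂π_F/∂q_F = 0: 326 - q_F - (1/2)(q_Y + q_H) = 0.
Adding the 3 conditions: 1042 − Q − Q = 0, i.e. Q = 521.
Back-substituting: q_Y = (329 − 521/2)/(1/2) = 137, q_H = (387 − 521/2)/(1/2) = 253, q_F = (326 − 521/2)/(1/2) = 131.

131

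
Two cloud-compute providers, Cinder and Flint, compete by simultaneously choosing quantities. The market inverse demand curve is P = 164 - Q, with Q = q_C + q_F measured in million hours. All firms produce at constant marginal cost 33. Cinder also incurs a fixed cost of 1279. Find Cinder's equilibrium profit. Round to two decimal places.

A representative firm's profit is π_i = q_i(164 - Q) - 33q_i.
Setting ∂π_i/∂q_i = 0 with rivals' quantities fixed: 131 - 2q_i - q_j = 0.
By symmetry each firm produces the same amount; substituting q_j = q_i yields q_i = 131/3.
Price P = 164 - 262/3 = 230/3.
Cinder's profit: (230/3 - 33)·(131/3) - 1279 = 627.7778.

627.78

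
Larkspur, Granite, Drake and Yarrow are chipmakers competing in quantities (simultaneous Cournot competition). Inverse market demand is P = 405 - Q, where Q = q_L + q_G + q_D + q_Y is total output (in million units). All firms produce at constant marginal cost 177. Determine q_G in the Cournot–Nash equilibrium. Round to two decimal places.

45.60

A representative firm's profit is π_i = q_i(405 - Q) - 177q_i.
Setting ∂π_i/∂q_i = 0 with rivals' quantities fixed: 228 - 2q_i - Σ_{j≠i} q_j = 0.
With identical firms every q_j equals q_i, so Σ_{j≠i} q_j = 3q_i and 228 = 5q_i, giving q_i = 228/5.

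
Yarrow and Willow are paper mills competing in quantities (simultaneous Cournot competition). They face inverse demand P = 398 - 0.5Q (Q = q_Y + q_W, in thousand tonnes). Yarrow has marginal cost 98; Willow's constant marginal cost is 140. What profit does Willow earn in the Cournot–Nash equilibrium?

Yarrow's profit: π_Y = (398 - 0.5Q)q_Y - (98q_Y). Setting ∂π_Y/∂q_Y = 0: 300 - q_Y - (1/2)(q_W) = 0.
Willow's first-order condition: 258 - q_W - (1/2)(q_Y) = 0.
So q_Y = (300 - (1/2)q_W) and q_W = (258 - (1/2)q_Y).
Substituting one into the other gives q_Y = 228 and q_W = 144.
Price P = 398 - (1/2)·372 = 212.
Willow's profit: (212 - 140)·144 = 10368.

10368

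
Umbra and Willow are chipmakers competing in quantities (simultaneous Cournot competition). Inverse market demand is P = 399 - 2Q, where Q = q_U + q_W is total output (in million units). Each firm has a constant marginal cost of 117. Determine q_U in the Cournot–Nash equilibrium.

Each firm earns π_i = (399 - 2Q)q_i - 117q_i.
First-order condition (treating rivals' output as given): 282 - 4q_i - 2q_j = 0.
By symmetry each firm produces the same amount; substituting q_j = q_i yields q_i = 282/6 = 47.

47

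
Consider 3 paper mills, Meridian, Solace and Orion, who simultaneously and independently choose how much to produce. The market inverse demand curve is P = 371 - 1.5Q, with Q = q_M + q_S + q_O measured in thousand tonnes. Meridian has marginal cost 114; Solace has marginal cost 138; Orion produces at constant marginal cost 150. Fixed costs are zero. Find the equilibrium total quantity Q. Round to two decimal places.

118.50

Meridian's profit: π_M = (371 - 1.5Q)q_M - (114q_M). Setting ∂π_M/∂q_M = 0: 257 - 3q_M - (3/2)(q_S + q_O) = 0.
Solace's profit: π_S = (371 - 1.5Q)q_S - (138q_S). Setting ∂π_S/∂q_S = 0: 233 - 3q_S - (3/2)(q_M + q_O) = 0.
Orion's profit: π_O = (371 - 1.5Q)q_O - (150q_O). Setting ∂π_O/∂q_O = 0: 221 - 3q_O - (3/2)(q_M + q_S) = 0.
Adding the 3 first-order conditions: 711 − 6Q = 0, so Q = 237/2.
Back-substituting: q_M = (257 − 711/4)/(3/2) = 317/6, q_S = (233 − 711/4)/(3/2) = 221/6, q_O = (221 − 711/4)/(3/2) = 173/6.
Total output Q = 317/6 + 221/6 + 173/6 = 237/2.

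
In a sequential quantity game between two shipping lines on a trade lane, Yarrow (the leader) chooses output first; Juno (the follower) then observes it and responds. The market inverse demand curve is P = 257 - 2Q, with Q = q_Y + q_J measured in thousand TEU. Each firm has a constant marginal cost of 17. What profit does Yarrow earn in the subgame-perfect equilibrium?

3600

The follower Juno best-responds to any q_Y: π_J = (257 - 2Q)q_J - 17q_J.
∂π_J/∂q_J = 240 - 2q_Y - 4q_J = 0 gives the reaction function q_J = (240 - 2q_Y)/4.
Yarrow substitutes q_J(q_Y) into its own profit: π_Y = q_Y(257 - 2q_Y - (240 - 2q_Y)/2) - 17q_Y = (137 - q_Y)q_Y - 17q_Y.
The leader's first-order condition 120 - 2q_Y = 0 yields q_Y = 60.
Then q_J = (240 - 2·60)/4 = 30.
Price P = 257 - 2·90 = 77.
Yarrow's profit: (77 - 17)·60 = 3600.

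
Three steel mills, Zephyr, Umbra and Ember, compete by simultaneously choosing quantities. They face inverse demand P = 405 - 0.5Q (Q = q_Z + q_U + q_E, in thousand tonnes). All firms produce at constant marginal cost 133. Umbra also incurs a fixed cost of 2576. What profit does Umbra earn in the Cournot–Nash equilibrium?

6672

A representative firm's profit is π_i = q_i(405 - 0.5Q) - 133q_i.
Setting ∂π_i/∂q_i = 0 with rivals' quantities fixed: 272 - q_i - (1/2)·Σ_{j≠i} q_j = 0.
By symmetry each firm produces the same amount; substituting Σ_{j≠i} q_j = 2q_i yields q_i = 272/2 = 136.
Price P = 405 - (1/2)·408 = 201.
Umbra's profit: (201 - 133)·136 - 2576 = 6672.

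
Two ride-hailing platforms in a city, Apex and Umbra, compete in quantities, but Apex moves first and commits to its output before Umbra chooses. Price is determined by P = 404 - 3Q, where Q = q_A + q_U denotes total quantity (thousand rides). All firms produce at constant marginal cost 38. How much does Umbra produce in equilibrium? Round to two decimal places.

The follower Umbra best-responds to any q_A: π_U = (404 - 3Q)q_U - 38q_U.
Follower FOC: 366 - 3q_A - 6q_U = 0, so q_U(q_A) = (366 - 3q_A)/6.
The leader anticipates this reaction. Substituting into P = 404 - 3Q gives P = 221 - (3/2)q_A, so π_A = (221 - (3/2)q_A)q_A - 38q_A.
Maximising: ∂π_A/∂q_A = 183 - 3q_A = 0, giving q_A = 61.
Then q_U = (366 - 3·61)/6 = 61/2.

30.50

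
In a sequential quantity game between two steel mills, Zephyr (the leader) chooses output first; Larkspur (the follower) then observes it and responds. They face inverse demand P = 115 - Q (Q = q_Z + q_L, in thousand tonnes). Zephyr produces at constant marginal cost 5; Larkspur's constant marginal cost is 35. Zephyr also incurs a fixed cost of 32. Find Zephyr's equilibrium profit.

Solve by backward induction. Given q_Z, the follower Larkspur maximises π_L = (115 - q_Z - q_L)q_L - 35q_L.
Follower FOC: 80 - q_Z - 2q_L = 0, so q_L(q_Z) = (80 - q_Z)/2.
The leader anticipates this reaction. Substituting into P = 115 - Q gives P = 75 - (1/2)q_Z, so π_Z = (75 - (1/2)q_Z)q_Z - 5q_Z.
Maximising: ∂π_Z/∂q_Z = 70 - q_Z = 0, giving q_Z = 70.
Then q_L = (80 - 70)/2 = 5.
Price P = 115 - 75 = 40.
Zephyr's profit: (40 - 5)·70 - 32 = 2418.

2418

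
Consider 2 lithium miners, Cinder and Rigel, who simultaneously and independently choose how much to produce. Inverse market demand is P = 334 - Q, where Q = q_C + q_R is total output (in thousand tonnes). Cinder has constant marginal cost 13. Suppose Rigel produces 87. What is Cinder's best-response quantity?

With the rival's output fixed at 87, Cinder's profit is π_C = (334 - 87 - q_C)q_C - (13q_C) = (247 - q_C)q_C - (13q_C).
∂π_C/∂q_C = 234 - 2q_C = 0, so q_C = 117.

117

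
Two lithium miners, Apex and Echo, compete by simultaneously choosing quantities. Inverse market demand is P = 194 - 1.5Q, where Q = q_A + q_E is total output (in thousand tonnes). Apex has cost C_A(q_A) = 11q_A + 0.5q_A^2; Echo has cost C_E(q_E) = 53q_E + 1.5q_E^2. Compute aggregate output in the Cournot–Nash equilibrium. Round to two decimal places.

54.07

Apex's profit: π_A = (194 - 1.5Q)q_A - (11q_A + (1/2)q_A²). Setting ∂π_A/∂q_A = 0: 183 - 4q_A - (3/2)(q_E) = 0.
Echo's first-order condition: 141 - 6q_E - (3/2)(q_A) = 0.
So q_A = (183 - (3/2)q_E)/4 and q_E = (141 - (3/2)q_A)/6.
Substituting one into the other gives q_A = 1182/29 and q_E = 386/29.
Total output Q = 1182/29 + 386/29 = 1568/29.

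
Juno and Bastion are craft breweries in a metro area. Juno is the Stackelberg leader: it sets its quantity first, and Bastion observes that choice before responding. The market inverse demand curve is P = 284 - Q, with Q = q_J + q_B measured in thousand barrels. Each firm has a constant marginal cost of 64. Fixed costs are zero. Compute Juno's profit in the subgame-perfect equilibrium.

The follower Bastion best-responds to any q_J: π_B = (284 - Q)q_B - 64q_B.
Setting the follower's marginal profit to zero, 220 - q_J - 2q_B = 0, i.e. q_B = (220 - q_J)/2.
The leader anticipates this reaction. Substituting into P = 284 - Q gives P = 174 - (1/2)q_J, so π_J = (174 - (1/2)q_J)q_J - 64q_J.
The leader's first-order condition 110 - q_J = 0 yields q_J = 110.
Then q_B = (220 - 110)/2 = 55.
Price P = 284 - 165 = 119.
Juno's profit: (119 - 64)·110 = 6050.

6050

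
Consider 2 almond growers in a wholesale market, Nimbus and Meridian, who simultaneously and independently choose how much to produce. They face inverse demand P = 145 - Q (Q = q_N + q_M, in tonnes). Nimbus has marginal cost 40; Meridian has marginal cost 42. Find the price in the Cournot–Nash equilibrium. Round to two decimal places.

75.67

Nimbus's profit: π_N = (145 - Q)q_N - (40q_N). Setting ∂π_N/∂q_N = 0: 105 - 2q_N - (q_M) = 0.
Meridian's first-order condition: 103 - 2q_M - (q_N) = 0.
So q_N = (105 - q_M)/2 and q_M = (103 - q_N)/2.
Substituting one into the other gives q_N = 107/3 and q_M = 101/3.
Total output Q = 208/3, so price P = 145 - 208/3 = 227/3.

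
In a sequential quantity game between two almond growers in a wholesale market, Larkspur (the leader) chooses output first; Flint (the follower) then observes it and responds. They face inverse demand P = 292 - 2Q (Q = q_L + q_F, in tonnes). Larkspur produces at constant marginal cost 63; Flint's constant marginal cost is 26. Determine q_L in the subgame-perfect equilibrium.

The follower Flint best-responds to any q_L: π_F = (292 - 2Q)q_F - 26q_F.
∂π_F/∂q_F = 266 - 2q_L - 4q_F = 0 gives the reaction function q_F = (266 - 2q_L)/4.
The leader anticipates this reaction. Substituting into P = 292 - 2Q gives P = 159 - q_L, so π_L = (159 - q_L)q_L - 63q_L.
Leader FOC: 96 - 2q_L = 0, so q_L = 48.
Then q_F = (266 - 2·48)/4 = 85/2.

48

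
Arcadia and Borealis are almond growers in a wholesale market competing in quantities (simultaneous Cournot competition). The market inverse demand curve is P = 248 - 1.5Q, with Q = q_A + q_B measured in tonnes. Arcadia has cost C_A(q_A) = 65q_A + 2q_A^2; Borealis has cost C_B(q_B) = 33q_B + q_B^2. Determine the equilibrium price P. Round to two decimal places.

164.50

Arcadia's profit: π_A = (248 - 1.5Q)q_A - (65q_A + 2q_A²). Setting ∂π_A/∂q_A = 0: 183 - 7q_A - (3/2)(q_B) = 0.
Borealis's first-order condition: 215 - 5q_B - (3/2)(q_A) = 0.
Best responses: q_A = (183 - (3/2)q_B)/7, q_B = (215 - (3/2)q_A)/5.
Solving the pair: q_A = 18.0916, q_B = 37.5725.
Total output Q = 55.6641, so price P = 248 - (3/2)·55.6641 = 164.5038.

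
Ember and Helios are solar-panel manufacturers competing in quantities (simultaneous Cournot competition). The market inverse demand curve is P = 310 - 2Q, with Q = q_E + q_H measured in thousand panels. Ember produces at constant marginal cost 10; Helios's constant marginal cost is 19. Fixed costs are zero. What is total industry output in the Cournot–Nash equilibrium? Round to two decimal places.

98.50

Ember's profit: π_E = (310 - 2Q)q_E - (10q_E). Setting ∂π_E/∂q_E = 0: 300 - 4q_E - 2(q_H) = 0.
Helios's profit: π_H = (310 - 2Q)q_H - (19q_H). Setting ∂π_H/∂q_H = 0: 291 - 4q_H - 2(q_E) = 0.
Rearranging gives the reaction functions q_E = (300 - 2q_H)/4 and q_H = (291 - 2q_E)/4.
Solving the pair: q_E = 103/2, q_H = 47.
Total output Q = 103/2 + 47 = 197/2.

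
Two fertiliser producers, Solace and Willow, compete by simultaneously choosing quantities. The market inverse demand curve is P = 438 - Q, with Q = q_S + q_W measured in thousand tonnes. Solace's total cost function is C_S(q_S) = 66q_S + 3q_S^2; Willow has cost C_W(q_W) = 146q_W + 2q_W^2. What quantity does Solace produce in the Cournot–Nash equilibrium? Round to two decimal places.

Solace's profit: π_S = (438 - Q)q_S - (66q_S + 3q_S²). Setting ∂π_S/∂q_S = 0: 372 - 8q_S - (q_W) = 0.
Willow's profit: π_W = (438 - Q)q_W - (146q_W + 2q_W²). Setting ∂π_W/∂q_W = 0: 292 - 6q_W - (q_S) = 0.
So q_S = (372 - q_W)/8 and q_W = (292 - q_S)/6.
Solving the pair: q_S = 1940/47, q_W = 1964/47.

41.28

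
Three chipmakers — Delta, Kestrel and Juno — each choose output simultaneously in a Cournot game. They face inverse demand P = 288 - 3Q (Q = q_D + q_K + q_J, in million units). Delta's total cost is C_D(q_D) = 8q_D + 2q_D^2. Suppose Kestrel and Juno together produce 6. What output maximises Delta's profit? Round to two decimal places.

With rivals' combined output fixed at 6, Delta's profit is π_D = (288 - 3·6 - 3q_D)q_D - (8q_D + 2q_D²) = (270 - 3q_D)q_D - (8q_D + 2q_D²).
∂π_D/∂q_D = 262 - 10q_D = 0, so q_D = 131/5.

26.20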